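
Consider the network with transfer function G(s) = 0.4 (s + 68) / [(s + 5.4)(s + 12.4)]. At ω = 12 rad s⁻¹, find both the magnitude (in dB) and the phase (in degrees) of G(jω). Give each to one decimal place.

|j12 + 68| = √(12² + 68²) = 69.05
|j12 + 5.4| = √(12² + 5.4²) = 13.16
|j12 + 12.4| = √(12² + 12.4²) = 17.26
|G(j12)| = 0.4 × 69.05 / (13.16 × 17.26) = 0.12164
20 log₁₀(0.12164) = -18.30 dB
∠(j12 + 68) = arctan(12/68) = 10.01°
∠(j12 + 5.4) = arctan(12/5.4) = 65.77°
∠(j12 + 12.4) = arctan(12/12.4) = 44.06°
∠G(j12) = 10.01° − (65.77° + 44.06°) = -99.83°

|G| = -18.3 dB, ∠G = -99.8°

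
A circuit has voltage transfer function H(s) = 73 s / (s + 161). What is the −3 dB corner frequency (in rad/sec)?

161 rad/sec

For a single-pole high-pass, the −3 dB point is at the pole: ω = 161 rad/sec.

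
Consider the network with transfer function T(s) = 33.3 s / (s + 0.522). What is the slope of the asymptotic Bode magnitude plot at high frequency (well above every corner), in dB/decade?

With 1 zero and 1 pole, the high-frequency asymptotic slope is 20 × (1 − 1) = 0 dB/decade.

0 dB/decade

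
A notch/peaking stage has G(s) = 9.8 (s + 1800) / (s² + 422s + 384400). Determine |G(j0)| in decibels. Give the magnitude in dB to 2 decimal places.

G(0) = 9.8 × 1800 / 384400 = 0.04589
20 log₁₀(0.04589) = -26.766 dB

-26.77 dB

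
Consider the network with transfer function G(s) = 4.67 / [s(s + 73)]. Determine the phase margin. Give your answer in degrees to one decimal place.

Gain crossover: |G(jω)| = 1 at ω ≈ 0.064 rad/s.
∠G(j0.064) = −90° − arctan(0.064/73) ≈ -90.05°
PM = 180° + (-90.05°) = 89.95°

89.9 deg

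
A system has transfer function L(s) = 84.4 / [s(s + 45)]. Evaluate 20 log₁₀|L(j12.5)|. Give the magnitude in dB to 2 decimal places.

|j12.5 + 45| = √(12.5² + 45²) = 46.7
|j12.5| = 12.5
|L(j12.5)| = 84.4 / (46.7 × 12.5) = 0.14457
20 log₁₀(0.14457) = -16.798 dB

-16.80 dB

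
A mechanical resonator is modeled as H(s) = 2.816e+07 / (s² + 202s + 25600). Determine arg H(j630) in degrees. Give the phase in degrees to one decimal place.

-161.1°

∠[(j630)² + 202(j630) + 25600] = ∠[-3.713e+05 + j1.2726e+05] = 161.08°
∠H(j630) = −161.08° = -161.08°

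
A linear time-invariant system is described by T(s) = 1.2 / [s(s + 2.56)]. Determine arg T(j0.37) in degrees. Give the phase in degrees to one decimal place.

∠(j0.37 + 2.56) = arctan(0.37/2.56) = 8.22°
∠(j0.37) = 90.00°
∠T(j0.37) = − (8.22° + 90.00°) = -98.22°

-98.2°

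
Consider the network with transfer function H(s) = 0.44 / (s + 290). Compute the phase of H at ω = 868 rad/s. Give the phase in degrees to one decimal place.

-71.5°

∠(j868 + 290) = arctan(868/290) = 71.53°
∠H(j868) = −71.53° = -71.53°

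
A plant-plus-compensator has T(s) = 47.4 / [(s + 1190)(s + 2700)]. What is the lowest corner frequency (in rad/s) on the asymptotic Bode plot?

1190 rad/s

Break frequencies occur at each pole and zero magnitude: 1190 rad/s, 2700 rad/s.
The lowest is 1190 rad/s.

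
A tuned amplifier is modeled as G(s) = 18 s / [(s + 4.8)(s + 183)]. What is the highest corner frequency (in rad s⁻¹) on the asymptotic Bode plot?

Break frequencies occur at each pole and zero magnitude: 4.8 rad s⁻¹, 183 rad s⁻¹.
The highest is 183 rad s⁻¹.

183 rad s⁻¹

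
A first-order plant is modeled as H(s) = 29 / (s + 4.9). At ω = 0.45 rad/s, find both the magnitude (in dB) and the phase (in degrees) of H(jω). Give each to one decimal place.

|H| = 15.4 dB, ∠H = -5.2°

|j0.45 + 4.9| = √(0.45² + 4.9²) = 4.921
|H(j0.45)| = 29 / 4.921 = 5.8936
20 log₁₀(5.8936) = 15.41 dB
∠(j0.45 + 4.9) = arctan(0.45/4.9) = 5.25°
∠H(j0.45) = −5.25° = -5.25°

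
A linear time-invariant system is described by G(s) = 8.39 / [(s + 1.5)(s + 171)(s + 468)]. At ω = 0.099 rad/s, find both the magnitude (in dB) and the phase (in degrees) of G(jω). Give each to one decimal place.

|G| = -83.1 dB, ∠G = -3.8°

|j0.099 + 1.5| = √(0.099² + 1.5²) = 1.503
|j0.099 + 171| = √(0.099² + 171²) = 171
|j0.099 + 468| = √(0.099² + 468²) = 468
|G(j0.099)| = 8.39 / (1.503 × 171 × 468) = 6.974e-05
20 log₁₀(6.974e-05) = -83.13 dB
∠(j0.099 + 1.5) = arctan(0.099/1.5) = 3.78°
∠(j0.099 + 171) = arctan(0.099/171) = 0.03°
∠(j0.099 + 468) = arctan(0.099/468) = 0.01°
∠G(j0.099) = − (3.78° + 0.03° + 0.01°) = -3.82°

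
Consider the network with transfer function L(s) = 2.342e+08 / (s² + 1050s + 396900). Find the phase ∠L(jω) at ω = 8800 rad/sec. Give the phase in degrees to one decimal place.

-173.2°

∠[(j8800)² + 1050(j8800) + 396900] = ∠[-7.7043e+07 + j9.24e+06] = 173.16°
∠L(j8800) = −173.16° = -173.16°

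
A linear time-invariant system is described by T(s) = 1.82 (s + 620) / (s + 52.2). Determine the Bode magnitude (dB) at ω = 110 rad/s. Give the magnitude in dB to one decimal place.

19.5 dB

|j110 + 620| = √(110² + 620²) = 629.7
|j110 + 52.2| = √(110² + 52.2²) = 121.8
|T(j110)| = 1.82 × 629.7 / 121.8 = 9.4123
20 log₁₀(9.4123) = 19.47 dB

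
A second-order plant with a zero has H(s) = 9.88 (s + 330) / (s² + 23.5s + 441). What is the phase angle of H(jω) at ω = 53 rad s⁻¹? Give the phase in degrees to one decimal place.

-143.1°

∠(j53 + 330) = arctan(53/330) = 9.12°
∠[(j53)² + 23.5(j53) + 441] = ∠[-2368 + j1245.5] = 152.26°
∠H(j53) = 9.12° − 152.26° = -143.13°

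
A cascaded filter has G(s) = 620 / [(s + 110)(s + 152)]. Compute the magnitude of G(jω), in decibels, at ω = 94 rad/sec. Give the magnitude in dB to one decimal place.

-32.4 dB

|j94 + 110| = √(94² + 110²) = 144.7
|j94 + 152| = √(94² + 152²) = 178.7
|G(j94)| = 620 / (144.7 × 178.7) = 0.023976
20 log₁₀(0.023976) = -32.40 dB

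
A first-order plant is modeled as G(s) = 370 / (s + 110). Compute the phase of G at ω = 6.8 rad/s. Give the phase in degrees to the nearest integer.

-4°

∠(j6.8 + 110) = arctan(6.8/110) = 3.54°
∠G(j6.8) = −3.54° = -3.54°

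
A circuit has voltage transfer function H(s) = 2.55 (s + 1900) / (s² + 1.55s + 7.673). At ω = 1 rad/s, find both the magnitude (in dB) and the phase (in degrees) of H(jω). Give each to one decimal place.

|H| = 57.0 dB, ∠H = -13.0°

|j1 + 1900| = √(1² + 1900²) = 1900
|(j1)² + 1.55(j1) + 7.673| = |6.673 + j1.55| = 6.851
|H(j1)| = 2.55 × 1900 / 6.851 = 707.23
20 log₁₀(707.23) = 56.99 dB
∠(j1 + 1900) = arctan(1/1900) = 0.03°
∠[(j1)² + 1.55(j1) + 7.673] = ∠[6.673 + j1.55] = 13.08°
∠H(j1) = 0.03° − 13.08° = -13.05°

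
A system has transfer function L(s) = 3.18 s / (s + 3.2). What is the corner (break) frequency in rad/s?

3.2 rad/s

The single real pole at s = −3.2 gives a corner at ω = 3.2 rad/s.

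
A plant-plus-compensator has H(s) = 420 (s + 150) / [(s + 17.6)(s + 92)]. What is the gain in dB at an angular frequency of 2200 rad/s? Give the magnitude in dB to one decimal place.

|j2200 + 150| = √(2200² + 150²) = 2205
|j2200 + 17.6| = √(2200² + 17.6²) = 2200
|j2200 + 92| = √(2200² + 92²) = 2202
|H(j2200)| = 420 × 2205 / (2200 × 2202) = 0.19118
20 log₁₀(0.19118) = -14.37 dB

-14.4 dB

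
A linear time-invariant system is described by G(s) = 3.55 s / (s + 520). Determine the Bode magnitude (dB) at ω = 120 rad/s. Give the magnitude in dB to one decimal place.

|j120| = 120
|j120 + 520| = √(120² + 520²) = 533.7
|G(j120)| = 3.55 × 120 / 533.7 = 0.79825
20 log₁₀(0.79825) = -1.96 dB

-2.0 dB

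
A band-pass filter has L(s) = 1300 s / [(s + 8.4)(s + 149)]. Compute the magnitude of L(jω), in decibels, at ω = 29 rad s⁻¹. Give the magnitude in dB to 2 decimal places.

|j29| = 29
|j29 + 8.4| = √(29² + 8.4²) = 30.19
|j29 + 149| = √(29² + 149²) = 151.8
|L(j29)| = 1300 × 29 / (30.19 × 151.8) = 8.226
20 log₁₀(8.226) = 18.304 dB

18.30 dB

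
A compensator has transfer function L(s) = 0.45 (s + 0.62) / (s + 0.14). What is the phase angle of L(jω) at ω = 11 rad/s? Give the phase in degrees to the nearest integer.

∠(j11 + 0.62) = arctan(11/0.62) = 86.77°
∠(j11 + 0.14) = arctan(11/0.14) = 89.27°
∠L(j11) = 86.77° − 89.27° = -2.50°

-2°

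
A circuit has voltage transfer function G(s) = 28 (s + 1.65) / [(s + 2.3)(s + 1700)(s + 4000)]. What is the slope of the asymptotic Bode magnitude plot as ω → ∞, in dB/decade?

With 1 zero and 3 poles, the high-frequency asymptotic slope is 20 × (1 − 3) = -40 dB/decade.

-40 dB/decade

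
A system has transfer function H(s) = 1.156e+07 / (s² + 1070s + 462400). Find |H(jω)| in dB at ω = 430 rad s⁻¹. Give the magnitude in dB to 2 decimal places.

|(j430)² + 1070(j430) + 462400| = |2.775e+05 + j4.601e+05| = 5.373e+05
|H(j430)| = 1.156e+07 / 5.373e+05 = 21.515
20 log₁₀(21.515) = 26.655 dB

26.65 dB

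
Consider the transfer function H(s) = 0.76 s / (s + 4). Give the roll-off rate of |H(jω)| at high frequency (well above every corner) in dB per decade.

0 dB/decade

With 1 zero and 1 pole, the high-frequency asymptotic slope is 20 × (1 − 1) = 0 dB/decade.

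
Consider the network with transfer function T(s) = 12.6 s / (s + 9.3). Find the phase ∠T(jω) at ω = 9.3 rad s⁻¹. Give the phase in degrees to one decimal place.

45.0°

∠(j9.3) = 90.00°
∠(j9.3 + 9.3) = arctan(9.3/9.3) = 45.00°
∠T(j9.3) = 90.00° − 45.00° = 45.00°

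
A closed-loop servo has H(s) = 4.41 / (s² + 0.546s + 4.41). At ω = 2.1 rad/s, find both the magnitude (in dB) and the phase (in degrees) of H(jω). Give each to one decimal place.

|H| = 11.7 dB, ∠H = -90.0°

|(j2.1)² + 0.546(j2.1) + 4.41| = |0 + j1.1466| = 1.147
|H(j2.1)| = 4.41 / 1.147 = 3.8462
20 log₁₀(3.8462) = 11.70 dB
∠[(j2.1)² + 0.546(j2.1) + 4.41] = ∠[0 + j1.1466] = 90.00°
∠H(j2.1) = −90.00° = -90.00°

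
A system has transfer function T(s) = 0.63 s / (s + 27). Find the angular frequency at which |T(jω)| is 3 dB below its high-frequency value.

For a single-pole high-pass, the −3 dB point is at the pole: ω = 27 rad/s.

27 rad/s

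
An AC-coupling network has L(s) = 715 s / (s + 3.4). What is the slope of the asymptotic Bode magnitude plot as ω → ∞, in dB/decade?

0 dB/decade

With 1 zero and 1 pole, the high-frequency asymptotic slope is 20 × (1 − 1) = 0 dB/decade.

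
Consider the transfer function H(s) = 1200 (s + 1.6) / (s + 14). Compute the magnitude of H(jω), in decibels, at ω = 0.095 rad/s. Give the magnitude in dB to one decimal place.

|j0.095 + 1.6| = √(0.095² + 1.6²) = 1.603
|j0.095 + 14| = √(0.095² + 14²) = 14
|H(j0.095)| = 1200 × 1.603 / 14 = 137.38
20 log₁₀(137.38) = 42.76 dB

42.8 dB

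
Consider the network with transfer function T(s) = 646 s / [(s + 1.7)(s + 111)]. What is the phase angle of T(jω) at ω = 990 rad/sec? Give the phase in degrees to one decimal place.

-83.5°

∠(j990) = 90.00°
∠(j990 + 1.7) = arctan(990/1.7) = 89.90°
∠(j990 + 111) = arctan(990/111) = 83.60°
∠T(j990) = 90.00° − (89.90° + 83.60°) = -83.50°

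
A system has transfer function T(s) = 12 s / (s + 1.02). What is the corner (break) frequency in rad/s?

1.02 rad/s

The single real pole at s = −1.02 gives a corner at ω = 1.02 rad/s.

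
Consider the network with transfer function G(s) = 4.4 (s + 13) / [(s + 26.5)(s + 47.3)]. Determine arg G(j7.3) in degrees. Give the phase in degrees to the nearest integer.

∠(j7.3 + 13) = arctan(7.3/13) = 29.32°
∠(j7.3 + 26.5) = arctan(7.3/26.5) = 15.40°
∠(j7.3 + 47.3) = arctan(7.3/47.3) = 8.77°
∠G(j7.3) = 29.32° − (15.40° + 8.77°) = 5.14°

5°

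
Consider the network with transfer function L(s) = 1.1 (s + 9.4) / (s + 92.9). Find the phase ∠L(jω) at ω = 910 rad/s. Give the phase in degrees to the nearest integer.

5 deg

∠(j910 + 9.4) = arctan(910/9.4) = 89.41°
∠(j910 + 92.9) = arctan(910/92.9) = 84.17°
∠L(j910) = 89.41° − 84.17° = 5.24°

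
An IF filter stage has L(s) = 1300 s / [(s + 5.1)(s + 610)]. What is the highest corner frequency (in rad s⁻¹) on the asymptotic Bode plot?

Break frequencies occur at each pole and zero magnitude: 5.1 rad s⁻¹, 610 rad s⁻¹.
The highest is 610 rad s⁻¹.

610 rad s⁻¹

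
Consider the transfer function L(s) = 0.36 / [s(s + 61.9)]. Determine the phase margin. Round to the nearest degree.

90 deg

Gain crossover: |L(jω)| = 1 at ω ≈ 0.00582 rad s⁻¹.
∠L(j0.00582) = −90° − arctan(0.00582/61.9) ≈ -90.01°
PM = 180° + (-90.01°) = 89.99°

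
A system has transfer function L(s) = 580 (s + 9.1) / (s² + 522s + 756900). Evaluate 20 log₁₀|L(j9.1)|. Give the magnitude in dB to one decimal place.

|j9.1 + 9.1| = √(9.1² + 9.1²) = 12.87
|(j9.1)² + 522(j9.1) + 756900| = |7.5682e+05 + j4750.2| = 7.568e+05
|L(j9.1)| = 580 × 12.87 / 7.568e+05 = 0.0098625
20 log₁₀(0.0098625) = -40.12 dB

-40.1 dB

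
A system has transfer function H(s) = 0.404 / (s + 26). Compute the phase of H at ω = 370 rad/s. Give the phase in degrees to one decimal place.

∠(j370 + 26) = arctan(370/26) = 85.98°
∠H(j370) = −85.98° = -85.98°

-86.0°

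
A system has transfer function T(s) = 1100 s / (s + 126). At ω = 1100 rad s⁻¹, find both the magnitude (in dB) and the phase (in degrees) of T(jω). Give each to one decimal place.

|j1100| = 1100
|j1100 + 126| = √(1100² + 126²) = 1107
|T(j1100)| = 1100 × 1100 / 1107 = 1092.9
20 log₁₀(1092.9) = 60.77 dB
∠(j1100) = 90.00°
∠(j1100 + 126) = arctan(1100/126) = 83.47°
∠T(j1100) = 90.00° − 83.47° = 6.53°

|T| = 60.8 dB, ∠T = 6.5 deg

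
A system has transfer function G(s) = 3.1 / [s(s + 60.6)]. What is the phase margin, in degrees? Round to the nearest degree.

Gain crossover: |G(jω)| = 1 at ω ≈ 0.0512 rad/sec.
∠G(j0.0512) = −90° − arctan(0.0512/60.6) ≈ -90.05°
PM = 180° + (-90.05°) = 89.95°

90°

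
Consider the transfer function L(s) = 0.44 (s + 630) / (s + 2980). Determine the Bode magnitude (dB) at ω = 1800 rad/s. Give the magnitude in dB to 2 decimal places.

|j1800 + 630| = √(1800² + 630²) = 1907
|j1800 + 2980| = √(1800² + 2980²) = 3481
|L(j1800)| = 0.44 × 1907 / 3481 = 0.24102
20 log₁₀(0.24102) = -12.359 dB

-12.36 dB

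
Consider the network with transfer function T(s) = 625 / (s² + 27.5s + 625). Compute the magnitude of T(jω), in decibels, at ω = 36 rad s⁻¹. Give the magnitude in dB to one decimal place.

|(j36)² + 27.5(j36) + 625| = |-671 + j990| = 1196
|T(j36)| = 625 / 1196 = 0.52259
20 log₁₀(0.52259) = -5.64 dB

-5.6 dB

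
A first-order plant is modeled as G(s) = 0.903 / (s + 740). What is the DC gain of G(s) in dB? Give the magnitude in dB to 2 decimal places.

G(0) = 0.903 / 740 = 0.0012203
20 log₁₀(0.0012203) = -58.271 dB

-58.27 dB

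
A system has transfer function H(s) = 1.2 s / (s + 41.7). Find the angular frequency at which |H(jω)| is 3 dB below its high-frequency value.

41.7 rad/s

For a single-pole high-pass, the −3 dB point is at the pole: ω = 41.7 rad/s.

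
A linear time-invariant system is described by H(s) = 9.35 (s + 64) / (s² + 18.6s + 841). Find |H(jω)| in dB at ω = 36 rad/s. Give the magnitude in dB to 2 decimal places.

|j36 + 64| = √(36² + 64²) = 73.43
|(j36)² + 18.6(j36) + 841| = |-455 + j669.6| = 809.6
|H(j36)| = 9.35 × 73.43 / 809.6 = 0.84808
20 log₁₀(0.84808) = -1.431 dB

-1.43 dB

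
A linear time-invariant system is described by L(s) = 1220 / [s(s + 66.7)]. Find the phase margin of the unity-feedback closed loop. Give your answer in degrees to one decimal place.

Gain crossover: |L(jω)| = 1 at ω ≈ 17.7 rad/sec.
∠L(j17.7) = −90° − arctan(17.7/66.7) ≈ -104.85°
PM = 180° + (-104.85°) = 75.15°

75.2°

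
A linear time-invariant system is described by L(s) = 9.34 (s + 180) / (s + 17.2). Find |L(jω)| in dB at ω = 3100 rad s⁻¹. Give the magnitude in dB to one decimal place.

|j3100 + 180| = √(3100² + 180²) = 3105
|j3100 + 17.2| = √(3100² + 17.2²) = 3100
|L(j3100)| = 9.34 × 3105 / 3100 = 9.3556
20 log₁₀(9.3556) = 19.42 dB

19.4 dB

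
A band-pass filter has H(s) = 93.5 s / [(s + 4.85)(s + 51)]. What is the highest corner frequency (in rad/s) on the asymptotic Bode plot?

Break frequencies occur at each pole and zero magnitude: 4.85 rad/s, 51 rad/s.
The highest is 51 rad/s.

51 rad/s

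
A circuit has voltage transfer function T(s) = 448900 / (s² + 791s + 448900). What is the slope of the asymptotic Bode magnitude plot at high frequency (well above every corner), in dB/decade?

With 0 zeros and 2 poles, the high-frequency asymptotic slope is 20 × (0 − 2) = -40 dB/decade.

-40 dB/decade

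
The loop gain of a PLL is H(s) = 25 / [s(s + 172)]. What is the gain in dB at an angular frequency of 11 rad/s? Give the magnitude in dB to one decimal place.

-37.6 dB

|j11 + 172| = √(11² + 172²) = 172.4
|j11| = 11
|H(j11)| = 25 / (172.4 × 11) = 0.013187
20 log₁₀(0.013187) = -37.60 dB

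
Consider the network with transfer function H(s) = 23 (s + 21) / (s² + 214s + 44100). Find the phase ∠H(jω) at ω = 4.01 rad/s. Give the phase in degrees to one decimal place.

9.7°

∠(j4.01 + 21) = arctan(4.01/21) = 10.81°
∠[(j4.01)² + 214(j4.01) + 44100] = ∠[44084 + j858.14] = 1.12°
∠H(j4.01) = 10.81° − 1.12° = 9.70°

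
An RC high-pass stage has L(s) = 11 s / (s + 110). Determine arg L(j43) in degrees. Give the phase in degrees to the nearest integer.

∠(j43) = 90.00°
∠(j43 + 110) = arctan(43/110) = 21.35°
∠L(j43) = 90.00° − 21.35° = 68.65°

69°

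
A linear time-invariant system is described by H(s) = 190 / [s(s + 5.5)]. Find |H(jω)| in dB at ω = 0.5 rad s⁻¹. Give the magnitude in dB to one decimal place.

|j0.5 + 5.5| = √(0.5² + 5.5²) = 5.523
|j0.5| = 0.5
|H(j0.5)| = 190 / (5.523 × 0.5) = 68.807
20 log₁₀(68.807) = 36.75 dB

36.8 dB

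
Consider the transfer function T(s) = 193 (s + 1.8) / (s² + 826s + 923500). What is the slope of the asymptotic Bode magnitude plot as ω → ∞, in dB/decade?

With 1 zero and 2 poles, the high-frequency asymptotic slope is 20 × (1 − 2) = -20 dB/decade.

-20 dB/decade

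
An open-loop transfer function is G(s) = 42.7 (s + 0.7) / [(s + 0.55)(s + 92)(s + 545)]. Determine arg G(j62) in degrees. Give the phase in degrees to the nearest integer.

-41°

∠(j62 + 0.7) = arctan(62/0.7) = 89.35°
∠(j62 + 0.55) = arctan(62/0.55) = 89.49°
∠(j62 + 92) = arctan(62/92) = 33.98°
∠(j62 + 545) = arctan(62/545) = 6.49°
∠G(j62) = 89.35° − (89.49° + 33.98° + 6.49°) = -40.61°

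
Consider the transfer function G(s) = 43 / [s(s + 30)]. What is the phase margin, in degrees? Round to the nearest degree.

87°

Gain crossover: |G(jω)| = 1 at ω ≈ 1.43 rad/sec.
∠G(j1.43) = −90° − arctan(1.43/30) ≈ -92.73°
PM = 180° + (-92.73°) = 87.27°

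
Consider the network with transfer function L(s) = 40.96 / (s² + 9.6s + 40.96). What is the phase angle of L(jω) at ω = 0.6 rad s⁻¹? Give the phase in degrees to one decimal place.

∠[(j0.6)² + 9.6(j0.6) + 40.96] = ∠[40.6 + j5.76] = 8.07°
∠L(j0.6) = −8.07° = -8.07°

-8.1°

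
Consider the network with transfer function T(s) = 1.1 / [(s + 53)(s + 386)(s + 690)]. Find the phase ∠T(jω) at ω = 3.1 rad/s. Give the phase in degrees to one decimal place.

-4.1°

∠(j3.1 + 53) = arctan(3.1/53) = 3.35°
∠(j3.1 + 386) = arctan(3.1/386) = 0.46°
∠(j3.1 + 690) = arctan(3.1/690) = 0.26°
∠T(j3.1) = − (3.35° + 0.46° + 0.26°) = -4.07°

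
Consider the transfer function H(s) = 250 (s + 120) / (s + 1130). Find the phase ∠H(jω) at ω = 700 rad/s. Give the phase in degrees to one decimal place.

∠(j700 + 120) = arctan(700/120) = 80.27°
∠(j700 + 1130) = arctan(700/1130) = 31.78°
∠H(j700) = 80.27° − 31.78° = 48.50°

48.5°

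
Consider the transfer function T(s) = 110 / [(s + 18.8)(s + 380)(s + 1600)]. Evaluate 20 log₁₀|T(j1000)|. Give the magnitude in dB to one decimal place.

|j1000 + 18.8| = √(1000² + 18.8²) = 1000
|j1000 + 380| = √(1000² + 380²) = 1070
|j1000 + 1600| = √(1000² + 1600²) = 1887
|T(j1000)| = 110 / (1000 × 1070 × 1887) = 5.4488e-08
20 log₁₀(5.4488e-08) = -145.27 dB

-145.3 dB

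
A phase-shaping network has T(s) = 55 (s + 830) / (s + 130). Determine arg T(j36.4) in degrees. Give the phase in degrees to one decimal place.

∠(j36.4 + 830) = arctan(36.4/830) = 2.51°
∠(j36.4 + 130) = arctan(36.4/130) = 15.64°
∠T(j36.4) = 2.51° − 15.64° = -13.13°

-13.1°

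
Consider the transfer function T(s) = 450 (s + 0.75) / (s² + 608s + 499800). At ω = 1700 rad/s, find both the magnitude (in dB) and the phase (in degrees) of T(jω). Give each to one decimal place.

|j1700 + 0.75| = √(1700² + 0.75²) = 1700
|(j1700)² + 608(j1700) + 499800| = |-2.3902e+06 + j1.0336e+06| = 2.604e+06
|T(j1700)| = 450 × 1700 / 2.604e+06 = 0.29377
20 log₁₀(0.29377) = -10.64 dB
∠(j1700 + 0.75) = arctan(1700/0.75) = 89.97°
∠[(j1700)² + 608(j1700) + 499800] = ∠[-2.3902e+06 + j1.0336e+06] = 156.61°
∠T(j1700) = 89.97° − 156.61° = -66.64°

|T| = -10.6 dB, ∠T = -66.6°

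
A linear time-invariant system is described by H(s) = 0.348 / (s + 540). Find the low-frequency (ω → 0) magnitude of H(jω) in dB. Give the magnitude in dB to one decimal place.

H(0) = 0.348 / 540 = 0.00064444
20 log₁₀(0.00064444) = -63.82 dB

-63.8 dB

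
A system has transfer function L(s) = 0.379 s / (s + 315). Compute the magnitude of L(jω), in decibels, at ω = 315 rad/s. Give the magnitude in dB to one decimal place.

-11.4 dB

|j315| = 315
|j315 + 315| = √(315² + 315²) = 445.5
|L(j315)| = 0.379 × 315 / 445.5 = 0.26799
20 log₁₀(0.26799) = -11.44 dB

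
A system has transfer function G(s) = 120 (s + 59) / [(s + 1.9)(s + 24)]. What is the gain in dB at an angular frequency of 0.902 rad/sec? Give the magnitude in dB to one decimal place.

|j0.902 + 59| = √(0.902² + 59²) = 59.01
|j0.902 + 1.9| = √(0.902² + 1.9²) = 2.103
|j0.902 + 24| = √(0.902² + 24²) = 24.02
|G(j0.902)| = 120 × 59.01 / (2.103 × 24.02) = 140.18
20 log₁₀(140.18) = 42.93 dB

42.9 dB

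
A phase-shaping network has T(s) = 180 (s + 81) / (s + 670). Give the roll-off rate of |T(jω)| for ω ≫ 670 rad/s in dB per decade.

0 dB/decade

With 1 zero and 1 pole, the high-frequency asymptotic slope is 20 × (1 − 1) = 0 dB/decade.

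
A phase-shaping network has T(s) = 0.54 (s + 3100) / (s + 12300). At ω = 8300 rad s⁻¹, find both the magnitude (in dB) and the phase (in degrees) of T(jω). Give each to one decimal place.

|T| = -9.8 dB, ∠T = 35.5°

|j8300 + 3100| = √(8300² + 3100²) = 8860
|j8300 + 12300| = √(8300² + 12300²) = 1.484e+04
|T(j8300)| = 0.54 × 8860 / 1.484e+04 = 0.32243
20 log₁₀(0.32243) = -9.83 dB
∠(j8300 + 3100) = arctan(8300/3100) = 69.52°
∠(j8300 + 12300) = arctan(8300/12300) = 34.01°
∠T(j8300) = 69.52° − 34.01° = 35.51°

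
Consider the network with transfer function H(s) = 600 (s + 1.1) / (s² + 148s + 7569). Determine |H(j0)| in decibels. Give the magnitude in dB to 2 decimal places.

-21.19 dB

H(0) = 600 × 1.1 / 7569 = 0.087198
20 log₁₀(0.087198) = -21.190 dB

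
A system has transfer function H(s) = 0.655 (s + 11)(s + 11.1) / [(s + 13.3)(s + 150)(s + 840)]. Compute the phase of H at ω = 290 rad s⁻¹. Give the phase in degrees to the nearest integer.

7°

∠(j290 + 11) = arctan(290/11) = 87.83°
∠(j290 + 11.1) = arctan(290/11.1) = 87.81°
∠(j290 + 13.3) = arctan(290/13.3) = 87.37°
∠(j290 + 150) = arctan(290/150) = 62.65°
∠(j290 + 840) = arctan(290/840) = 19.05°
∠H(j290) = 87.83° + 87.81° − (87.37° + 62.65° + 19.05°) = 6.56°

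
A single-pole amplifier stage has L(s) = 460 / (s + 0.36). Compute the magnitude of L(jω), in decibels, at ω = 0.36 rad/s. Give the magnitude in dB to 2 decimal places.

|j0.36 + 0.36| = √(0.36² + 0.36²) = 0.5091
|L(j0.36)| = 460 / 0.5091 = 903.53
20 log₁₀(903.53) = 59.119 dB

59.12 dB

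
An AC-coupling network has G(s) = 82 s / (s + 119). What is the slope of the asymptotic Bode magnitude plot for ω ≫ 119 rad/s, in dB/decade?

With 1 zero and 1 pole, the high-frequency asymptotic slope is 20 × (1 − 1) = 0 dB/decade.

0 dB/decade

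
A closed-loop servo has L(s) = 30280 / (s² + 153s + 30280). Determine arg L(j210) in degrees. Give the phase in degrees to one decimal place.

∠[(j210)² + 153(j210) + 30280] = ∠[-13820 + j32130] = 113.27°
∠L(j210) = −113.27° = -113.27°

-113.3 deg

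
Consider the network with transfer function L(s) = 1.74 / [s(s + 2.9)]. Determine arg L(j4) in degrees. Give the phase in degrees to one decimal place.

-144.1°

∠(j4 + 2.9) = arctan(4/2.9) = 54.06°
∠(j4) = 90.00°
∠L(j4) = − (54.06° + 90.00°) = -144.06°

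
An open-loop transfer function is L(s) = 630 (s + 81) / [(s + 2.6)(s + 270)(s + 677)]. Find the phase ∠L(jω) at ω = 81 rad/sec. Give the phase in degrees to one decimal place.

-66.7°

∠(j81 + 81) = arctan(81/81) = 45.00°
∠(j81 + 2.6) = arctan(81/2.6) = 88.16°
∠(j81 + 270) = arctan(81/270) = 16.70°
∠(j81 + 677) = arctan(81/677) = 6.82°
∠L(j81) = 45.00° − (88.16° + 16.70° + 6.82°) = -66.68°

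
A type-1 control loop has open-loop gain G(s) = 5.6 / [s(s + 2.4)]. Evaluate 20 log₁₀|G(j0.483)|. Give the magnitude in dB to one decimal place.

13.5 dB

|j0.483 + 2.4| = √(0.483² + 2.4²) = 2.448
|j0.483| = 0.483
|G(j0.483)| = 5.6 / (2.448 × 0.483) = 4.736
20 log₁₀(4.736) = 13.51 dB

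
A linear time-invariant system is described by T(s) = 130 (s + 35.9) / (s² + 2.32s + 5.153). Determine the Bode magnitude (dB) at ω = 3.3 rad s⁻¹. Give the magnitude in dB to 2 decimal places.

53.80 dB

|j3.3 + 35.9| = √(3.3² + 35.9²) = 36.05
|(j3.3)² + 2.32(j3.3) + 5.153| = |-5.737 + j7.656| = 9.567
|T(j3.3)| = 130 × 36.05 / 9.567 = 489.88
20 log₁₀(489.88) = 53.802 dB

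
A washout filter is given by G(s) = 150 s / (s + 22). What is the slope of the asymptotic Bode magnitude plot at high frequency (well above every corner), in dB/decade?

0 dB/decade

With 1 zero and 1 pole, the high-frequency asymptotic slope is 20 × (1 − 1) = 0 dB/decade.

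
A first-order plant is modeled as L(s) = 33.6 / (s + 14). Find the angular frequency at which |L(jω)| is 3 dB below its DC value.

14 rad/sec

For a single-pole low-pass, the −3 dB point is at the pole: ω = 14 rad/sec.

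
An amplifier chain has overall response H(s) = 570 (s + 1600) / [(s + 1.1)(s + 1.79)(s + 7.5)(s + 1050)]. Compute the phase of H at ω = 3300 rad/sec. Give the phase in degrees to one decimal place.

-278.0°

∠(j3300 + 1600) = arctan(3300/1600) = 64.13°
∠(j3300 + 1.1) = arctan(3300/1.1) = 89.98°
∠(j3300 + 1.79) = arctan(3300/1.79) = 89.97°
∠(j3300 + 7.5) = arctan(3300/7.5) = 89.87°
∠(j3300 + 1050) = arctan(3300/1050) = 72.35°
∠H(j3300) = 64.13° − (89.98° + 89.97° + 89.87° + 72.35°) = -278.04°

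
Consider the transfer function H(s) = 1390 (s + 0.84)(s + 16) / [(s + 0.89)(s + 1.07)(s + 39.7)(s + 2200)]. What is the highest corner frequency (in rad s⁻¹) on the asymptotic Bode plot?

Break frequencies occur at each pole and zero magnitude: 0.84 rad s⁻¹, 0.89 rad s⁻¹, 1.07 rad s⁻¹, 16 rad s⁻¹, 39.7 rad s⁻¹, 2200 rad s⁻¹.
The highest is 2200 rad s⁻¹.

2200 rad s⁻¹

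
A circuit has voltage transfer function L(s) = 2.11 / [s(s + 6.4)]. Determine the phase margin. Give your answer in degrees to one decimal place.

Gain crossover: |L(jω)| = 1 at ω ≈ 0.329 rad/s.
∠L(j0.329) = −90° − arctan(0.329/6.4) ≈ -92.95°
PM = 180° + (-92.95°) = 87.05°

87.1°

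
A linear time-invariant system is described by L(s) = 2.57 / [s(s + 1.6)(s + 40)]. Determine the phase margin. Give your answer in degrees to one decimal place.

88.5 deg

Gain crossover: |L(jω)| = 1 at ω ≈ 0.0401 rad s⁻¹.
∠L(j0.0401) = −90° − arctan(0.0401/1.6) − arctan(0.0401/40) ≈ -91.49°
PM = 180° + (-91.49°) = 88.51°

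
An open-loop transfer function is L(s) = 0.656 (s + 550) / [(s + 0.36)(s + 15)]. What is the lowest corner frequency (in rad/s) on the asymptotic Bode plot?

0.36 rad/s

Break frequencies occur at each pole and zero magnitude: 0.36 rad/s, 15 rad/s, 550 rad/s.
The lowest is 0.36 rad/s.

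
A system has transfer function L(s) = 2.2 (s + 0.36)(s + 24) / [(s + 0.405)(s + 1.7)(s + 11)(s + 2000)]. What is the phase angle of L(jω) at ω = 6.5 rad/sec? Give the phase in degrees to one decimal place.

∠(j6.5 + 0.36) = arctan(6.5/0.36) = 86.83°
∠(j6.5 + 24) = arctan(6.5/24) = 15.15°
∠(j6.5 + 0.405) = arctan(6.5/0.405) = 86.43°
∠(j6.5 + 1.7) = arctan(6.5/1.7) = 75.34°
∠(j6.5 + 11) = arctan(6.5/11) = 30.58°
∠(j6.5 + 2000) = arctan(6.5/2000) = 0.19°
∠L(j6.5) = 86.83° + 15.15° − (86.43° + 75.34° + 30.58° + 0.19°) = -90.56°

-90.6°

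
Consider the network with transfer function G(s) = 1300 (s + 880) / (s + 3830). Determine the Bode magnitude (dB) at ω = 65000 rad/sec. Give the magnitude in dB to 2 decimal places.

62.26 dB

|j65000 + 880| = √(65000² + 880²) = 6.501e+04
|j65000 + 3830| = √(65000² + 3830²) = 6.511e+04
|G(j65000)| = 1300 × 6.501e+04 / 6.511e+04 = 1297.9
20 log₁₀(1297.9) = 62.265 dB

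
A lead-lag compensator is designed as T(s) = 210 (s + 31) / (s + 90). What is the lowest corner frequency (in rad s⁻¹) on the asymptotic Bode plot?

31 rad s⁻¹

Break frequencies occur at each pole and zero magnitude: 31 rad s⁻¹, 90 rad s⁻¹.
The lowest is 31 rad s⁻¹.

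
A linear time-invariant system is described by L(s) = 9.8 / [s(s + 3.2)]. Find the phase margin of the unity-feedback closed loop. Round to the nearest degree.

53°

Gain crossover: |L(jω)| = 1 at ω ≈ 2.44 rad/s.
∠L(j2.44) = −90° − arctan(2.44/3.2) ≈ -127.29°
PM = 180° + (-127.29°) = 52.71°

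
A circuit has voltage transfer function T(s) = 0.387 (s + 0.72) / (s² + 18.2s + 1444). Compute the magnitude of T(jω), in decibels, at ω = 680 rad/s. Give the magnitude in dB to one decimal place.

-64.9 dB

|j680 + 0.72| = √(680² + 0.72²) = 680
|(j680)² + 18.2(j680) + 1444| = |-4.6096e+05 + j12376| = 4.611e+05
|T(j680)| = 0.387 × 680 / 4.611e+05 = 0.0005707
20 log₁₀(0.0005707) = -64.87 dB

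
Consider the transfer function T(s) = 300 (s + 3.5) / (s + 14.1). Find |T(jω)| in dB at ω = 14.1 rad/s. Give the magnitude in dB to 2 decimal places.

46.79 dB

|j14.1 + 3.5| = √(14.1² + 3.5²) = 14.53
|j14.1 + 14.1| = √(14.1² + 14.1²) = 19.94
|T(j14.1)| = 300 × 14.53 / 19.94 = 218.57
20 log₁₀(218.57) = 46.792 dB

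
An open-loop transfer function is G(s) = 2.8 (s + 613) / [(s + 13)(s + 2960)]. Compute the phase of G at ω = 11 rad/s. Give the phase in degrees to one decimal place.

-39.4°

∠(j11 + 613) = arctan(11/613) = 1.03°
∠(j11 + 13) = arctan(11/13) = 40.24°
∠(j11 + 2960) = arctan(11/2960) = 0.21°
∠G(j11) = 1.03° − (40.24° + 0.21°) = -39.42°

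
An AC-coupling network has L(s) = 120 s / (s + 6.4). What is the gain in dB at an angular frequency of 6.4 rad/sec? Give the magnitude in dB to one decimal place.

|j6.4| = 6.4
|j6.4 + 6.4| = √(6.4² + 6.4²) = 9.051
|L(j6.4)| = 120 × 6.4 / 9.051 = 84.853
20 log₁₀(84.853) = 38.57 dB

38.6 dB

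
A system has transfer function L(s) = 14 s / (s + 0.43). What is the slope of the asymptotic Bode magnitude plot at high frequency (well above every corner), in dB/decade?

With 1 zero and 1 pole, the high-frequency asymptotic slope is 20 × (1 − 1) = 0 dB/decade.

0 dB/decade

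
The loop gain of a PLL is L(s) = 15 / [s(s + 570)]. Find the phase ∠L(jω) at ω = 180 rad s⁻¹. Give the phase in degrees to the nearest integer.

-108°

∠(j180 + 570) = arctan(180/570) = 17.53°
∠(j180) = 90.00°
∠L(j180) = − (17.53° + 90.00°) = -107.53°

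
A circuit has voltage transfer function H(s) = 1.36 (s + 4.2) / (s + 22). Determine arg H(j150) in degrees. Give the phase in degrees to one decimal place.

∠(j150 + 4.2) = arctan(150/4.2) = 88.40°
∠(j150 + 22) = arctan(150/22) = 81.66°
∠H(j150) = 88.40° − 81.66° = 6.74°

6.7°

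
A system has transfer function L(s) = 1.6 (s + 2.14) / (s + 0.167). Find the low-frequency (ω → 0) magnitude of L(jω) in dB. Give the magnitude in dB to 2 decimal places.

L(0) = 1.6 × 2.14 / 0.167 = 20.503
20 log₁₀(20.503) = 26.236 dB

26.24 dB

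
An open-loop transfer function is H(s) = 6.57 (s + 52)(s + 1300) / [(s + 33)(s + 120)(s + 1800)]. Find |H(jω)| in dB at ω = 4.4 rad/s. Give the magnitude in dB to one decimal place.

|j4.4 + 52| = √(4.4² + 52²) = 52.19
|j4.4 + 1300| = √(4.4² + 1300²) = 1300
|j4.4 + 33| = √(4.4² + 33²) = 33.29
|j4.4 + 120| = √(4.4² + 120²) = 120.1
|j4.4 + 1800| = √(4.4² + 1800²) = 1800
|H(j4.4)| = 6.57 × 52.19 × 1300 / (33.29 × 120.1 × 1800) = 0.061941
20 log₁₀(0.061941) = -24.16 dB

-24.2 dB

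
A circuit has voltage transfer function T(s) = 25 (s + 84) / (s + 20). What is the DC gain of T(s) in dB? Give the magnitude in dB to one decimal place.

40.4 dB

T(0) = 25 × 84 / 20 = 105
20 log₁₀(105) = 40.42 dB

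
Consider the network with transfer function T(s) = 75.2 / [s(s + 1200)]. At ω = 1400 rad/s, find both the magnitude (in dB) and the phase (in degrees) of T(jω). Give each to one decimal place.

|j1400 + 1200| = √(1400² + 1200²) = 1844
|j1400| = 1400
|T(j1400)| = 75.2 / (1844 × 1400) = 2.9131e-05
20 log₁₀(2.9131e-05) = -90.71 dB
∠(j1400 + 1200) = arctan(1400/1200) = 49.40°
∠(j1400) = 90.00°
∠T(j1400) = − (49.40° + 90.00°) = -139.40°

|T| = -90.7 dB, ∠T = -139.4°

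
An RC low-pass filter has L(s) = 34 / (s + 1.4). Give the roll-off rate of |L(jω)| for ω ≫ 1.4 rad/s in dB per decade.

With 0 zeros and 1 pole, the high-frequency asymptotic slope is 20 × (0 − 1) = -20 dB/decade.

-20 dB/decade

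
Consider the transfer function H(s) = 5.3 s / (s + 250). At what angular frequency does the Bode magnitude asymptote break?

The single real pole at s = −250 gives a corner at ω = 250 rad/s.

250 rad/s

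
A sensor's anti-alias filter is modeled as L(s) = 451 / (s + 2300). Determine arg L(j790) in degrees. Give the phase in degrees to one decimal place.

-19.0°

∠(j790 + 2300) = arctan(790/2300) = 18.96°
∠L(j790) = −18.96° = -18.96°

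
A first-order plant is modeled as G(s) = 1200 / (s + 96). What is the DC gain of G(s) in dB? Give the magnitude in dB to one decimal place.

G(0) = 1200 / 96 = 12.5
20 log₁₀(12.5) = 21.94 dB

21.9 dB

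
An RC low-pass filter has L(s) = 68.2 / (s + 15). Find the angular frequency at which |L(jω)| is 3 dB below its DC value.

For a single-pole low-pass, the −3 dB point is at the pole: ω = 15 rad/s.

15 rad/s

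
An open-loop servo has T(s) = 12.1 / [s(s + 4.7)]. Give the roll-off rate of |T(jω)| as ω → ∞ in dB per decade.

-40 dB/decade

With 0 zeros and 2 poles, the high-frequency asymptotic slope is 20 × (0 − 2) = -40 dB/decade.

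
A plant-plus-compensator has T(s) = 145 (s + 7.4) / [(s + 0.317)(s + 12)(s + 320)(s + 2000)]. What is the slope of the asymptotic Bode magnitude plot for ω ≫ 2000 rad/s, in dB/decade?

-60 dB/decade

With 1 zero and 4 poles, the high-frequency asymptotic slope is 20 × (1 − 4) = -60 dB/decade.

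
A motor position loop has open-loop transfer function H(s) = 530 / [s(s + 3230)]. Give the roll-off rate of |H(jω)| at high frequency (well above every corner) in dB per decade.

With 0 zeros and 2 poles, the high-frequency asymptotic slope is 20 × (0 − 2) = -40 dB/decade.

-40 dB/decade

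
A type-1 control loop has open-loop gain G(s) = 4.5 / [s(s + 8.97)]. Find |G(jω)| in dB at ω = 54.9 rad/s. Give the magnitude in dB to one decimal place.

-56.6 dB

|j54.9 + 8.97| = √(54.9² + 8.97²) = 55.63
|j54.9| = 54.9
|G(j54.9)| = 4.5 / (55.63 × 54.9) = 0.0014735
20 log₁₀(0.0014735) = -56.63 dB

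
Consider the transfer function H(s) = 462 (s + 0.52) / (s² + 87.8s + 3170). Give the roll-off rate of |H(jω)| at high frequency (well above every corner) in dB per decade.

With 1 zero and 2 poles, the high-frequency asymptotic slope is 20 × (1 − 2) = -20 dB/decade.

-20 dB/decade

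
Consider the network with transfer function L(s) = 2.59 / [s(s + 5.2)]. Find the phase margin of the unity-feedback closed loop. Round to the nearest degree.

Gain crossover: |L(jω)| = 1 at ω ≈ 0.496 rad/sec.
∠L(j0.496) = −90° − arctan(0.496/5.2) ≈ -95.45°
PM = 180° + (-95.45°) = 84.55°

85°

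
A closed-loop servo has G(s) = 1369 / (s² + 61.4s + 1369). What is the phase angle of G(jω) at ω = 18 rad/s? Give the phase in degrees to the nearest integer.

∠[(j18)² + 61.4(j18) + 1369] = ∠[1045 + j1105.2] = 46.60°
∠G(j18) = −46.60° = -46.60°

-47°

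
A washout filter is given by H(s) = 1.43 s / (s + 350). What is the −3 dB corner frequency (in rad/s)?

For a single-pole high-pass, the −3 dB point is at the pole: ω = 350 rad/s.

350 rad/s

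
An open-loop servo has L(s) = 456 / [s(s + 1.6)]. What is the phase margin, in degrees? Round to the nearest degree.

Gain crossover: |L(jω)| = 1 at ω ≈ 21.3 rad/s.
∠L(j21.3) = −90° − arctan(21.3/1.6) ≈ -175.71°
PM = 180° + (-175.71°) = 4.29°

4°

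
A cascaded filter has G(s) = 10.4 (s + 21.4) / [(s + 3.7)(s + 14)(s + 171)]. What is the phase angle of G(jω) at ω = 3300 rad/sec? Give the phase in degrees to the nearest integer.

-177 deg

∠(j3300 + 21.4) = arctan(3300/21.4) = 89.63°
∠(j3300 + 3.7) = arctan(3300/3.7) = 89.94°
∠(j3300 + 14) = arctan(3300/14) = 89.76°
∠(j3300 + 171) = arctan(3300/171) = 87.03°
∠G(j3300) = 89.63° − (89.94° + 89.76° + 87.03°) = -177.10°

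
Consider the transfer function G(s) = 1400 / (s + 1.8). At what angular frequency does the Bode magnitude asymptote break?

The single real pole at s = −1.8 gives a corner at ω = 1.8 rad/s.

1.8 rad/s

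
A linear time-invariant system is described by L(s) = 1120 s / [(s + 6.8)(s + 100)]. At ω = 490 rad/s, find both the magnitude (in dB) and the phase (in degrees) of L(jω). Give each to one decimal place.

|L| = 7.0 dB, ∠L = -77.7°

|j490| = 490
|j490 + 6.8| = √(490² + 6.8²) = 490
|j490 + 100| = √(490² + 100²) = 500.1
|L(j490)| = 1120 × 490 / (490 × 500.1) = 2.2393
20 log₁₀(2.2393) = 7.00 dB
∠(j490) = 90.00°
∠(j490 + 6.8) = arctan(490/6.8) = 89.20°
∠(j490 + 100) = arctan(490/100) = 78.47°
∠L(j490) = 90.00° − (89.20° + 78.47°) = -77.67°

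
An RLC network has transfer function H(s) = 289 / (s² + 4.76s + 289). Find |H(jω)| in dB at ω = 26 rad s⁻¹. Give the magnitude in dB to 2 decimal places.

-2.96 dB

|(j26)² + 4.76(j26) + 289| = |-387 + j123.76| = 406.3
|H(j26)| = 289 / 406.3 = 0.71128
20 log₁₀(0.71128) = -2.959 dB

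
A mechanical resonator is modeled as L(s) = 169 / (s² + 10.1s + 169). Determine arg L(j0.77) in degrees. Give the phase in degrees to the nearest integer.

-3°

∠[(j0.77)² + 10.1(j0.77) + 169] = ∠[168.41 + j7.777] = 2.64°
∠L(j0.77) = −2.64° = -2.64°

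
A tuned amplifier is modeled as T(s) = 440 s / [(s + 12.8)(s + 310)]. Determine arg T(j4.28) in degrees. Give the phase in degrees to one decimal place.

∠(j4.28) = 90.00°
∠(j4.28 + 12.8) = arctan(4.28/12.8) = 18.49°
∠(j4.28 + 310) = arctan(4.28/310) = 0.79°
∠T(j4.28) = 90.00° − (18.49° + 0.79°) = 70.72°

70.7°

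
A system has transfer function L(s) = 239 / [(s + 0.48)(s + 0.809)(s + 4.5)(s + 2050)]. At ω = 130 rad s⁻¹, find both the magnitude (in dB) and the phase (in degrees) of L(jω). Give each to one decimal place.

|j130 + 0.48| = √(130² + 0.48²) = 130
|j130 + 0.809| = √(130² + 0.809²) = 130
|j130 + 4.5| = √(130² + 4.5²) = 130.1
|j130 + 2050| = √(130² + 2050²) = 2054
|L(j130)| = 239 / (130 × 130 × 130.1 × 2054) = 5.2926e-08
20 log₁₀(5.2926e-08) = -145.53 dB
∠(j130 + 0.48) = arctan(130/0.48) = 89.79°
∠(j130 + 0.809) = arctan(130/0.809) = 89.64°
∠(j130 + 4.5) = arctan(130/4.5) = 88.02°
∠(j130 + 2050) = arctan(130/2050) = 3.63°
∠L(j130) = − (89.79° + 89.64° + 88.02° + 3.63°) = -271.08°

|L| = -145.5 dB, ∠L = -271.1°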